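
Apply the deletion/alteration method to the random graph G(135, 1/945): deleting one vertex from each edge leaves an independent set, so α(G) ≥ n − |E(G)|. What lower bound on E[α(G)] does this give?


E[|E(G)|] = C(135, 2)·p = 9045 · (1/945) = 67/7.
E[α(G)] ≥ n − E[|E(G)|] = 135 − 67/7 = 878/7.
Numerically: ≈ 125.429.
(This is only a lower bound; the true E[α(G)] may be larger.)

E[α(G)] ≥ 878/7 ≈ 125.429.


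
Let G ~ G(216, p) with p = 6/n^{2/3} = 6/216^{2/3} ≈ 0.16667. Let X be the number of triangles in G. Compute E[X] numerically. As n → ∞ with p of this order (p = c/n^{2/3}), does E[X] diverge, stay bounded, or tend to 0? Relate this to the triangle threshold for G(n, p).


Number of potential triangles: C(216, 3) = 1656360.
Each occurs with probability p³ ≈ (0.16667)³ ≈ 4.6296296e-03.
By linearity: E[X] = C(216, 3)·p³ ≈ 1656360 · 4.6296296e-03 ≈ 7668.33333.
Since α = 2/3 < 1, p = c/n^{2/3} ≫ 1/n is above the triangle threshold p ~ 1/n. Asymptotically E[X] ~ (c³/6)·n^{3(1−α)} = (6³/6)·n^{1} → ∞; triangles are abundant w.h.p.

E[X] ≈ 7668.33333; in regime p = Θ(1/n^{2/3}) E[X] diverges (above the triangle threshold p ~ 1/n).


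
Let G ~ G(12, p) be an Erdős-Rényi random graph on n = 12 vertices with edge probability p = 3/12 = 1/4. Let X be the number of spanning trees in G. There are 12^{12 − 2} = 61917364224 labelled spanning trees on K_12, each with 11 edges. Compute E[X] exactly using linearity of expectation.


K_12 has 12^{12 − 2} = 61917364224 labelled spanning trees.
For each such spanning tree H, let X_H = 1 if all 11 edges of H are present in G. Then P[X_H = 1] = p^{11} = (1/4)^{11} = 1/4194304.
By linearity: E[X] = Σ_H E[X_H] = 61917364224 · p^{11} = 61917364224 · 1/4194304 = 59049/4.
Numerically: E[X] ≈ 14762.

E[X] = 61917364224 · (1/4)^{11} = 59049/4 ≈ 14762.


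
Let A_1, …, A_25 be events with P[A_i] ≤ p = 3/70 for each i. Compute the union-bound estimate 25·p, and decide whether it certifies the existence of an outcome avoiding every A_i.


Union bound: P[∪_{i=1}^{25} A_i] ≤ Σ_i P[A_i] ≤ 25·p = 25·(3/70) = 15/14.
Numerically: 15/14 ≈ 1.071.
Is 15/14 < 1? NO.
Since the bound 15/14 is ≥ 1, the union bound is uninformative here; it does NOT by itself certify existence.

25·p = 15/14 ≈ 1.071; existence NOT certified by the union bound.


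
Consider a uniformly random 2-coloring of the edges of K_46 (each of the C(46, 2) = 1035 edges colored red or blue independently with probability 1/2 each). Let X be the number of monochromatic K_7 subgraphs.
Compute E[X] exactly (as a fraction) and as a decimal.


Let X = Σ_S X_S over the C(46, 7) = 53524680 subsets S of size 7, where X_S = 1 if the K_7 on S is monochromatic.
For a fixed S, the K_7 on S has C(7, 2) = 21 edges. P[all 21 edges red] = (1/2)^21, and likewise for blue, so P[monochromatic] = 2·(1/2)^21 = 2^{1 − 21} = 1/1048576.
Summing: E[X] = C(46, 7) · 2^{1 − 21} = 53524680 · 1/1048576 = 6690585/131072.
Numerically: E[X] ≈ 51.04511.

E[X] = C(46,7)·2^(1−C(7,2)) = 6690585/131072 ≈ 51.04511.


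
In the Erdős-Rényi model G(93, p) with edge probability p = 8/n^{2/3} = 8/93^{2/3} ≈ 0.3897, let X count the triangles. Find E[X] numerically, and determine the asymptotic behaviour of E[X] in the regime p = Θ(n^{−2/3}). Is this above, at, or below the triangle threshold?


Number of potential triangles: C(93, 3) = 129766.
Each occurs with probability p³ ≈ (0.3897)³ ≈ 5.919760e-02.
By linearity: E[X] = C(93, 3)·p³ ≈ 129766 · 5.919760e-02 ≈ 7681.8351.
Since α = 2/3 < 1, p = c/n^{2/3} ≫ 1/n is above the triangle threshold p ~ 1/n. Asymptotically E[X] ~ (c³/6)·n^{3(1−α)} = (8³/6)·n^{1} → ∞; triangles are abundant w.h.p.

E[X] ≈ 7681.8351; in regime p = Θ(1/n^{2/3}) E[X] diverges (above the triangle threshold p ~ 1/n).


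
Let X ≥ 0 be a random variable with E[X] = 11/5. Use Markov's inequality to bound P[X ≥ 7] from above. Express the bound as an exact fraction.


μ = E[X] = 11/5, a = 7.
Markov: P[X ≥ 7] ≤ μ/a = (11/5)/7 = 11/35.
Numerically: ≈ 0.314286.
(Since a = 7 > μ = 2.200000, the bound 11/35 is < 1 and informative.)

P[X ≥ 7] ≤ 11/35 ≈ 0.314286.


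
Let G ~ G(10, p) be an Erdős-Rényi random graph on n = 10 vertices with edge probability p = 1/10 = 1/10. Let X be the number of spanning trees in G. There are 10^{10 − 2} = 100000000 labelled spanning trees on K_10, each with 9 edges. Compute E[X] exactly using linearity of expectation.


K_10 has 10^{10 − 2} = 100000000 labelled spanning trees.
For each such spanning tree H, let X_H = 1 if all 9 edges of H are present in G. Then P[X_H = 1] = p^{9} = (1/10)^{9} = 1/1000000000.
By linearity of expectation: E[X] = Σ_H E[X_H] = 100000000 · p^{9} = 100000000 · 1/1000000000 = 1/10.
Numerically: E[X] ≈ 0.1.

E[X] = 100000000 · (1/10)^{9} = 1/10 ≈ 0.1.


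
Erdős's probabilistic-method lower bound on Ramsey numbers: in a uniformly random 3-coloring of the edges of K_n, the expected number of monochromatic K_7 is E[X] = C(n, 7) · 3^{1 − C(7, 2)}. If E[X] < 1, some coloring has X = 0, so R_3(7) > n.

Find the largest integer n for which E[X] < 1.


We need C(n, 7) · 3^{1 − 21} < 1, i.e. C(n, 7) < 3^{21 − 1} = 3486784401.
Check values of n near the boundary:
  n = 75: C(75, 7) = 1984829850; 1984829850 < 3486784401? YES
  n = 76: C(76, 7) = 2186189400; 2186189400 < 3486784401? YES
  n = 77: C(77, 7) = 2404808340; 2404808340 < 3486784401? YES
  n = 78: C(78, 7) = 2641902120; 2641902120 < 3486784401? YES
  n = 79: C(79, 7) = 2898753715; 2898753715 < 3486784401? YES
  n = 80: C(80, 7) = 3176716400; 3176716400 < 3486784401? YES
  n = 81: C(81, 7) = 3477216600; 3477216600 < 3486784401? YES
  n = 82: C(82, 7) = 3801756816; 3801756816 < 3486784401? NO
The largest n with C(n, 7) < 3486784401 is n = 81 (where E[X] = 42928600/43046721 ≈ 0.997256). Hence R_3(7) > 81, i.e. R_3(7) ≥ 82.

Largest n = 81; hence R_3(7) > 81.


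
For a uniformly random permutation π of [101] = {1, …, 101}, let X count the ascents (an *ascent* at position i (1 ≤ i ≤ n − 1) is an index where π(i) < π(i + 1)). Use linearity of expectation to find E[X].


Write X = Σ X_I over i = 1, …, 100, with X_I the indicator of one ascent.
There are 100 indicators.
For each fixed i, the pair (π(i), π(i+1)) is a uniformly random ordered pair of distinct values from {1, …, 101}; by symmetry P[π(i) < π(i+1)] = 1/2.
By linearity: E[X] = 100 · (1/2) = (101 − 1) · (1/2) = 50 ≈ 50.00000.

E[X] = 50 = 50.00000.


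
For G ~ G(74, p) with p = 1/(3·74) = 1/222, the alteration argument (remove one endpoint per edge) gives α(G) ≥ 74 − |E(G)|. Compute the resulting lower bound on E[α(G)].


E[|E(G)|] = C(74, 2)·p = 2701 · (1/222) = 73/6.
E[α(G)] ≥ n − E[|E(G)|] = 74 − 73/6 = 371/6.
Numerically: ≈ 61.833.
(This is only a lower bound; the true E[α(G)] may be larger.)

E[α(G)] ≥ 371/6 ≈ 61.833.


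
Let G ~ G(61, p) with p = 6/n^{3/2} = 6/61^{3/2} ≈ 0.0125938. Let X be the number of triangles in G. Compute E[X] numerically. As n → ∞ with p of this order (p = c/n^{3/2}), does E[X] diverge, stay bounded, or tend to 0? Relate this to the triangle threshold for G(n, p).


Number of potential triangles: C(61, 3) = 35990.
Each occurs with probability p³ ≈ (0.0125938)³ ≈ 1.99742046e-06.
By linearity: E[X] = C(61, 3)·p³ ≈ 35990 · 1.99742046e-06 ≈ 0.071887.
Since α = 3/2 > 1, p = c/n^{3/2} = o(1/n) is below the triangle threshold p ~ 1/n. Asymptotically E[X] ~ (c³/6)·n^{3(1−α)} = (6³/6)·n^{-1.5} → 0, so by Markov's inequality G has no triangles w.h.p.

E[X] ≈ 0.071887; in regime p = Θ(1/n^{3/2}) E[X] tends to 0 (below the triangle threshold p ~ 1/n).


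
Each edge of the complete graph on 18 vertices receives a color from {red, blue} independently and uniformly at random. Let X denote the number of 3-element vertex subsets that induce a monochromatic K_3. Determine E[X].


Let X = Σ_S X_S over the C(18, 3) = 816 subsets S of size 3, where X_S = 1 if the K_3 on S is monochromatic.
For a fixed S, the K_3 on S has C(3, 2) = 3 edges. P[all 3 edges red] = (1/2)^3, and likewise for blue, so P[monochromatic] = 2·(1/2)^3 = 2^{1 − 3} = 1/4.
By linearity of expectation: E[X] = C(18, 3) · 2^{1 − 3} = 816 · 1/4 = 204.
Numerically: E[X] ≈ 204.000000.

E[X] = C(18,3)·2^(1−C(3,2)) = 204 ≈ 204.000000.


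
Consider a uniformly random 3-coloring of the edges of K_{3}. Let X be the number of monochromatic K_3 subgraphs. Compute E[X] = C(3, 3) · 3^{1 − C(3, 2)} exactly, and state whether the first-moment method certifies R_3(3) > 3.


E[X] = C(3, 3) · 3^{1 − 3} = 1 · 3^{−2} = 1/9.
As a reduced fraction: E[X] = 1/9 ≈ 0.111111.
Is E[X] < 1? YES.
Since E[X] < 1, there exists a 3-coloring of K_{3} with no monochromatic K_3; hence R_3(3) > 3.

E[X] = 1/9 ≈ 0.111111; E[X] < 1, so R_3(3) > 3.


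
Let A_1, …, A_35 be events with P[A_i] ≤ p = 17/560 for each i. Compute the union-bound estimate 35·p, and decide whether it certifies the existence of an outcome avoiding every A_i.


Union bound: P[∪_{i=1}^{35} A_i] ≤ Σ_i P[A_i] ≤ 35·p = 35·(17/560) = 17/16.
Numerically: 17/16 ≈ 1.0625000.
Is 17/16 < 1? NO.
Since the bound 17/16 is ≥ 1, the union bound is uninformative here; it does NOT by itself certify existence.

35·p = 17/16 ≈ 1.0625000; existence NOT certified by the union bound.


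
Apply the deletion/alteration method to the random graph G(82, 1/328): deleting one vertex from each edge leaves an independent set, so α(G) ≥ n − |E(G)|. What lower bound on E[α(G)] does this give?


E[|E(G)|] = C(82, 2)·p = 3321 · (1/328) = 81/8.
E[α(G)] ≥ n − E[|E(G)|] = 82 − 81/8 = 575/8.
Numerically: ≈ 71.875.
(This is only a lower bound; the true E[α(G)] may be larger.)

E[α(G)] ≥ 575/8 ≈ 71.875.


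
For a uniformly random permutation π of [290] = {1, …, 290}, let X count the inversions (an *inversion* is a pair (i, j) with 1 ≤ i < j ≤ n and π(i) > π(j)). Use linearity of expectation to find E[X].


Write X = Σ X_I over the C(290, 2) = 41905 pairs i < j, with X_I the indicator of one inversion.
There are 41905 indicators.
For each fixed pair i < j, the values π(i) and π(j) are two distinct elements of {1, …, 290} in uniformly random order; by symmetry P[π(i) > π(j)] = 1/2.
By linearity: E[X] = 41905 · (1/2) = C(290, 2) · (1/2) = 41905/2 = 41905/2 ≈ 20952.5000.

E[X] = 41905/2 = 20952.5000.


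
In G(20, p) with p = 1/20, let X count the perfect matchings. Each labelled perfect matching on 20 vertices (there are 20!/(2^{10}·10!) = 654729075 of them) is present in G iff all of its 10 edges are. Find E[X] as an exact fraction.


K_20 has 20!/(2^{10}·10!) = 654729075 labelled perfect matchings.
For each such perfect matching H, let X_H = 1 if all 10 edges of H are present in G. Then P[X_H = 1] = p^{10} = (1/20)^{10} = 1/10240000000000.
By linearity: E[X] = Σ_H E[X_H] = 654729075 · p^{10} = 654729075 · 1/10240000000000 = 26189163/409600000000.
Numerically: E[X] ≈ 6.39e-05.

E[X] = 654729075 · (1/20)^{10} = 26189163/409600000000 ≈ 6.39e-05.


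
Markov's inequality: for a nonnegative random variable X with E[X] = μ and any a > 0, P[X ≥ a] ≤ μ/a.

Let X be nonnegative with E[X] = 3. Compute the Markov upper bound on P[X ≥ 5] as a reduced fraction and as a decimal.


μ = E[X] = 3, a = 5.
Markov: P[X ≥ 5] ≤ μ/a = (3)/5 = 3/5.
Numerically: ≈ 0.60000.
(Since a = 5 > μ = 3.00000, the bound 3/5 is < 1 and informative.)

P[X ≥ 5] ≤ 3/5 ≈ 0.60000.


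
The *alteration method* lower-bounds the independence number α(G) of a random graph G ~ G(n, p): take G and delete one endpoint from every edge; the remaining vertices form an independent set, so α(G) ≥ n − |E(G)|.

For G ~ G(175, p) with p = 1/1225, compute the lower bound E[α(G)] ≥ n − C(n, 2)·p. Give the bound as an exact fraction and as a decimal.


E[|E(G)|] = C(175, 2)·p = 15225 · (1/1225) = 87/7.
E[α(G)] ≥ n − E[|E(G)|] = 175 − 87/7 = 1138/7.
Numerically: ≈ 162.5714.
(This is only a lower bound; the true E[α(G)] may be larger.)

E[α(G)] ≥ 1138/7 ≈ 162.5714.


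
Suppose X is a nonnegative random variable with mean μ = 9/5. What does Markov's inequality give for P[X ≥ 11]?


μ = E[X] = 9/5, a = 11.
Markov: P[X ≥ 11] ≤ μ/a = (9/5)/11 = 9/55.
Numerically: ≈ 0.164.
(Since a = 11 > μ = 1.800, the bound 9/55 is < 1 and informative.)

P[X ≥ 11] ≤ 9/55 ≈ 0.164.


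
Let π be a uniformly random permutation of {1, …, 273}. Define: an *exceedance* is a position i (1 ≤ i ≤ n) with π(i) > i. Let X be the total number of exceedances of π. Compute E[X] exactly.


Write X = Σ_{i=1}^{273} X_i, where X_i = 1_{π(i) > i}.
For each fixed i, π(i) is uniform over {1, …, 273} (marginal of a uniform permutation), so P[π(i) > i] = (n − i)/n. Summing: Σ_{i=1}^{273} (n − i)/n = (0 + 1 + … + 272)/273 = 273(273 − 1)/(2·273) = (273 − 1)/2.
Hence E[X] = Σ_{i=1}^{273} (273 − i)/273 = 136 ≈ 136.0000.

E[X] = 136 = 136.0000.


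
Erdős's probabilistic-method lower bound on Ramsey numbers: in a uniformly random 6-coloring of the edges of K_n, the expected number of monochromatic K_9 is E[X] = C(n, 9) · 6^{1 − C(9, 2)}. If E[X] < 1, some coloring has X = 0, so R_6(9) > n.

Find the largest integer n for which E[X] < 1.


We need C(n, 9) · 6^{1 − 36} < 1, i.e. C(n, 9) < 6^{36 − 1} = 1719070799748422591028658176.
Check values of n near the boundary:
  n = 4403: C(4403, 9) = 1699894433046281918452233150; 1699894433046281918452233150 < 1719070799748422591028658176? YES
  n = 4404: C(4404, 9) = 1703375445537161676647015880; 1703375445537161676647015880 < 1719070799748422591028658176? YES
  n = 4405: C(4405, 9) = 1706862792900636302463627150; 1706862792900636302463627150 < 1719070799748422591028658176? YES
  n = 4406: C(4406, 9) = 1710356485221788389505285700; 1710356485221788389505285700 < 1719070799748422591028658176? YES
  n = 4407: C(4407, 9) = 1713856532599459170657070050; 1713856532599459170657070050 < 1719070799748422591028658176? YES
  n = 4408: C(4408, 9) = 1717362945146264156457459600; 1717362945146264156457459600 < 1719070799748422591028658176? YES
  n = 4409: C(4409, 9) = 1720875732988608787686577131; 1720875732988608787686577131 < 1719070799748422591028658176? NO
  n = 4410: C(4410, 9) = 1724394906266704102180823710; 1724394906266704102180823710 < 1719070799748422591028658176? NO
  n = 4411: C(4411, 9) = 1727920475134582415883601405; 1727920475134582415883601405 < 1719070799748422591028658176? NO
The largest n with C(n, 9) < 1719070799748422591028658176 is n = 4408 (where E[X] = 35778394690547169926197075/35813974994758803979763712 ≈ 0.99901). Hence R_6(9) > 4408, i.e. R_6(9) ≥ 4409.

Largest n = 4408; hence R_6(9) > 4408.


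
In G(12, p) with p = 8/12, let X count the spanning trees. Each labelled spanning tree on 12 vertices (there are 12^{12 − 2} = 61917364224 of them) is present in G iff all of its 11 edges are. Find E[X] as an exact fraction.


K_12 has 12^{12 − 2} = 61917364224 labelled spanning trees.
For each such spanning tree H, let X_H = 1 if all 11 edges of H are present in G. Then P[X_H = 1] = p^{11} = (2/3)^{11} = 2048/177147.
Summing the indicators: E[X] = Σ_H E[X_H] = 61917364224 · p^{11} = 61917364224 · 2048/177147 = 2147483648/3.
Numerically: E[X] ≈ 7.1583e+08.

E[X] = 61917364224 · (2/3)^{11} = 2147483648/3 ≈ 7.1583e+08.


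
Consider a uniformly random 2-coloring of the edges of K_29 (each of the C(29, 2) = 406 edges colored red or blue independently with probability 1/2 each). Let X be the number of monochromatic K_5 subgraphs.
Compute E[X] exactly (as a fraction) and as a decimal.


Let X = Σ_S X_S over the C(29, 5) = 118755 subsets S of size 5, where X_S = 1 if the K_5 on S is monochromatic.
For a fixed S, the K_5 on S has C(5, 2) = 10 edges. P[all 10 edges red] = (1/2)^10, and likewise for blue, so P[monochromatic] = 2·(1/2)^10 = 2^{1 − 10} = 1/512.
By linearity: E[X] = C(29, 5) · 2^{1 − 10} = 118755 · 1/512 = 118755/512.
Numerically: E[X] ≈ 231.943.

E[X] = C(29,5)·2^(1−C(5,2)) = 118755/512 ≈ 231.943.


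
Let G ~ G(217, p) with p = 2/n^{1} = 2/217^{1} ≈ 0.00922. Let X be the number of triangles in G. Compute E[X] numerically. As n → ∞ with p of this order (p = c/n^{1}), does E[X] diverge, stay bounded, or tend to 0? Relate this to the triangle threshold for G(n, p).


Number of potential triangles: C(217, 3) = 1679580.
Each occurs with probability p³ ≈ (0.00922)³ ≈ 7.82908e-07.
By linearity: E[X] = C(217, 3)·p³ ≈ 1679580 · 7.82908e-07 ≈ 1.315.
Here α = 1, so p = 2/n is exactly at the triangle threshold p ~ 1/n. Asymptotically E[X] → c³/6 = 2³/6 = 4/3 ≈ 1.333, a bounded constant. In this regime the triangle count is asymptotically Poisson(c³/6).

E[X] ≈ 1.315; in regime p = Θ(1/n^{1}) E[X] stays bounded (at the triangle threshold p ~ 1/n).


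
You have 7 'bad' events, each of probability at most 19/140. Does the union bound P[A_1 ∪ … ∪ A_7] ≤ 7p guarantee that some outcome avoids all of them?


Union bound: P[∪_{i=1}^{7} A_i] ≤ Σ_i P[A_i] ≤ 7·p = 7·(19/140) = 19/20.
Numerically: 19/20 ≈ 0.9500000.
Is 19/20 < 1? YES.
Since P[∪ A_i] ≤ 19/20 < 1, the complement has P[∩ A_i^c] ≥ 1 − 19/20 = 1/20 > 0, so some outcome avoids every A_i.

7·p = 19/20 ≈ 0.9500000; existence CERTIFIED by the union bound.


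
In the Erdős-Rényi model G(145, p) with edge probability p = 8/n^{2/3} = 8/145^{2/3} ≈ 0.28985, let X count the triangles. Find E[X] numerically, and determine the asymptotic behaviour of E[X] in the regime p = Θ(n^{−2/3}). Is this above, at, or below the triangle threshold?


Number of potential triangles: C(145, 3) = 497640.
Each occurs with probability p³ ≈ (0.28985)³ ≈ 2.4351962e-02.
By linearity: E[X] = C(145, 3)·p³ ≈ 497640 · 2.4351962e-02 ≈ 12118.51034.
Since α = 2/3 < 1, p = c/n^{2/3} ≫ 1/n is above the triangle threshold p ~ 1/n. Asymptotically E[X] ~ (c³/6)·n^{3(1−α)} = (8³/6)·n^{1} → ∞; triangles are abundant w.h.p.

E[X] ≈ 12118.51034; in regime p = Θ(1/n^{2/3}) E[X] diverges (above the triangle threshold p ~ 1/n).


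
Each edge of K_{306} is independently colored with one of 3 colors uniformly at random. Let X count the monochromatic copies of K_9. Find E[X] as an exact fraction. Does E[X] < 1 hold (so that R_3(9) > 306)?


E[X] = C(306, 9) · 3^{1 − 36} = 57564745737892900 · 3^{−35} = 57564745737892900/50031545098999707.
As a reduced fraction: E[X] = 57564745737892900/50031545098999707 ≈ 1.1505690.
Is E[X] < 1? NO.
Since E[X] ≥ 1, the first-moment bound is inconclusive at n = 306; it does NOT by itself certify R_3(9) > 306.

E[X] = 57564745737892900/50031545098999707 ≈ 1.1505690; E[X] ≥ 1; first-moment method inconclusive here.


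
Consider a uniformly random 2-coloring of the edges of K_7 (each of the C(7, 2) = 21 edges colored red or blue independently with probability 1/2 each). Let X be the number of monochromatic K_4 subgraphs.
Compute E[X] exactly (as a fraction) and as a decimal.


Let X = Σ_S X_S over the C(7, 4) = 35 subsets S of size 4, where X_S = 1 if the K_4 on S is monochromatic.
For a fixed S, the K_4 on S has C(4, 2) = 6 edges. P[all 6 edges red] = (1/2)^6, and likewise for blue, so P[monochromatic] = 2·(1/2)^6 = 2^{1 − 6} = 1/32.
Summing: E[X] = C(7, 4) · 2^{1 − 6} = 35 · 1/32 = 35/32.
Numerically: E[X] ≈ 1.094.

E[X] = C(7,4)·2^(1−C(4,2)) = 35/32 ≈ 1.094.


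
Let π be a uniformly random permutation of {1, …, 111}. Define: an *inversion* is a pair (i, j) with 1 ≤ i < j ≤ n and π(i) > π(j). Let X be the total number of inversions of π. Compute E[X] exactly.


Write X = Σ X_I over the C(111, 2) = 6105 pairs i < j, with X_I the indicator of one inversion.
There are 6105 indicators.
For each fixed pair i < j, the values π(i) and π(j) are two distinct elements of {1, …, 111} in uniformly random order; by symmetry P[π(i) > π(j)] = 1/2.
By linearity: E[X] = 6105 · (1/2) = C(111, 2) · (1/2) = 6105/2 = 6105/2 ≈ 3052.500.

E[X] = 6105/2 = 3052.500.


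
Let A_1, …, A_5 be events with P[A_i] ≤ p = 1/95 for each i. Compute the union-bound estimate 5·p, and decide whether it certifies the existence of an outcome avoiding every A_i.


Union bound: P[∪_{i=1}^{5} A_i] ≤ Σ_i P[A_i] ≤ 5·p = 5·(1/95) = 1/19.
Numerically: 1/19 ≈ 0.0526316.
Is 1/19 < 1? YES.
Since P[∪ A_i] ≤ 1/19 < 1, the complement has P[∩ A_i^c] ≥ 1 − 1/19 = 18/19 > 0, so some outcome avoids every A_i.

5·p = 1/19 ≈ 0.0526316; existence CERTIFIED by the union bound.


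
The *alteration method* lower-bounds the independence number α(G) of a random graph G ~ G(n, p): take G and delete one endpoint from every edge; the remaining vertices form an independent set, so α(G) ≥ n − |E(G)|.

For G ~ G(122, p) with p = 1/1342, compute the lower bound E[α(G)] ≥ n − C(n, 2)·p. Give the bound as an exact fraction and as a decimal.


E[|E(G)|] = C(122, 2)·p = 7381 · (1/1342) = 11/2.
E[α(G)] ≥ n − E[|E(G)|] = 122 − 11/2 = 233/2.
Numerically: ≈ 116.500.
(This is only a lower bound; the true E[α(G)] may be larger.)

E[α(G)] ≥ 233/2 ≈ 116.500.


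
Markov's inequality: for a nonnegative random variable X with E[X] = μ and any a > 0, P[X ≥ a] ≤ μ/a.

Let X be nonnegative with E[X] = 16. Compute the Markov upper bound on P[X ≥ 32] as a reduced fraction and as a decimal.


μ = E[X] = 16, a = 32.
Markov: P[X ≥ 32] ≤ μ/a = (16)/32 = 1/2.
Numerically: ≈ 0.50000.
(Since a = 32 > μ = 16.00000, the bound 1/2 is < 1 and informative.)

P[X ≥ 32] ≤ 1/2 ≈ 0.50000.


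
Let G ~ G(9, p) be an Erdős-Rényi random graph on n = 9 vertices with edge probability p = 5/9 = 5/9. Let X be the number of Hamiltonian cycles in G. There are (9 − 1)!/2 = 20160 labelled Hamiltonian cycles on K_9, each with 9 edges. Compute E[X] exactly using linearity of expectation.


K_9 has (9 − 1)!/2 = 20160 labelled Hamiltonian cycles.
For each such Hamiltonian cycle H, let X_H = 1 if all 9 edges of H are present in G. Then P[X_H = 1] = p^{9} = (5/9)^{9} = 1953125/387420489.
By linearity of expectation: E[X] = Σ_H E[X_H] = 20160 · p^{9} = 20160 · 1953125/387420489 = 4375000000/43046721.
Numerically: E[X] ≈ 102.

E[X] = 20160 · (5/9)^{9} = 4375000000/43046721 ≈ 102.


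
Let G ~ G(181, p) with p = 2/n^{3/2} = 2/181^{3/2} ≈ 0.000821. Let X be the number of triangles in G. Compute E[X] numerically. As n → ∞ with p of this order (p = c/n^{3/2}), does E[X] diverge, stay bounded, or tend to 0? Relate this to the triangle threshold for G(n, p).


Number of potential triangles: C(181, 3) = 971970.
Each occurs with probability p³ ≈ (0.000821)³ ≈ 5.54034e-10.
By linearity: E[X] = C(181, 3)·p³ ≈ 971970 · 5.54034e-10 ≈ 0.001.
Since α = 3/2 > 1, p = c/n^{3/2} = o(1/n) is below the triangle threshold p ~ 1/n. Asymptotically E[X] ~ (c³/6)·n^{3(1−α)} = (2³/6)·n^{-1.5} → 0, so by Markov's inequality G has no triangles w.h.p.

E[X] ≈ 0.001; in regime p = Θ(1/n^{3/2}) E[X] tends to 0 (below the triangle threshold p ~ 1/n).


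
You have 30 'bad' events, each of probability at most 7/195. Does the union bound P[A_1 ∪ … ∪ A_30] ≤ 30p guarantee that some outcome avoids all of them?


Union bound: P[∪_{i=1}^{30} A_i] ≤ Σ_i P[A_i] ≤ 30·p = 30·(7/195) = 14/13.
Numerically: 14/13 ≈ 1.0769.
Is 14/13 < 1? NO.
Since the bound 14/13 is ≥ 1, the union bound is uninformative here; it does NOT by itself certify existence.

30·p = 14/13 ≈ 1.0769; existence NOT certified by the union bound.


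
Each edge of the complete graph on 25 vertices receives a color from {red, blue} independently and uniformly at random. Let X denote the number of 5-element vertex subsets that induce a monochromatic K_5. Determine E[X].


Let X = Σ_S X_S over the C(25, 5) = 53130 subsets S of size 5, where X_S = 1 if the K_5 on S is monochromatic.
For a fixed S, the K_5 on S has C(5, 2) = 10 edges. P[all 10 edges red] = (1/2)^10, and likewise for blue, so P[monochromatic] = 2·(1/2)^10 = 2^{1 − 10} = 1/512.
By linearity: E[X] = C(25, 5) · 2^{1 − 10} = 53130 · 1/512 = 26565/256.
Numerically: E[X] ≈ 103.7695.

E[X] = C(25,5)·2^(1−C(5,2)) = 26565/256 ≈ 103.7695.


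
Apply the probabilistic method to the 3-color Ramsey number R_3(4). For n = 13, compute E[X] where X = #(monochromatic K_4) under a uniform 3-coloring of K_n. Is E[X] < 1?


E[X] = C(13, 4) · 3^{1 − 6} = 715 · 3^{−5} = 715/243.
As a reduced fraction: E[X] = 715/243 ≈ 2.9424.
Is E[X] < 1? NO.
Since E[X] ≥ 1, the first-moment bound is inconclusive at n = 13; it does NOT by itself certify R_3(4) > 13.

E[X] = 715/243 ≈ 2.9424; E[X] ≥ 1; first-moment method inconclusive here.


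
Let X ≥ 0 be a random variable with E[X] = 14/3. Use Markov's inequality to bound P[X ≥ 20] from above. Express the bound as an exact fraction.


μ = E[X] = 14/3, a = 20.
Markov: P[X ≥ 20] ≤ μ/a = (14/3)/20 = 7/30.
Numerically: ≈ 0.233.
(Since a = 20 > μ = 4.667, the bound 7/30 is < 1 and informative.)

P[X ≥ 20] ≤ 7/30 ≈ 0.233.


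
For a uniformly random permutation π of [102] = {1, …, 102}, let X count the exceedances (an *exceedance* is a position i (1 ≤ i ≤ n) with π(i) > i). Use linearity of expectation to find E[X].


Write X = Σ_{i=1}^{102} X_i, where X_i = 1_{π(i) > i}.
For each fixed i, π(i) is uniform over {1, …, 102} (marginal of a uniform permutation), so P[π(i) > i] = (n − i)/n. Summing: Σ_{i=1}^{102} (n − i)/n = (0 + 1 + … + 101)/102 = 102(102 − 1)/(2·102) = (102 − 1)/2.
Hence E[X] = Σ_{i=1}^{102} (102 − i)/102 = 101/2 ≈ 50.5000.

E[X] = 101/2 = 50.5000.


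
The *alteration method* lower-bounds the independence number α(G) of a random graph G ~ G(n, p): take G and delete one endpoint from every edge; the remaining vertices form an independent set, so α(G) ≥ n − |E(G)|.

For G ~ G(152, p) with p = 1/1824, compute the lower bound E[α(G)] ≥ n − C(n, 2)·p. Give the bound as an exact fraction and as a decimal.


E[|E(G)|] = C(152, 2)·p = 11476 · (1/1824) = 151/24.
E[α(G)] ≥ n − E[|E(G)|] = 152 − 151/24 = 3497/24.
Numerically: ≈ 145.70833.
(This is only a lower bound; the true E[α(G)] may be larger.)

E[α(G)] ≥ 3497/24 ≈ 145.70833.


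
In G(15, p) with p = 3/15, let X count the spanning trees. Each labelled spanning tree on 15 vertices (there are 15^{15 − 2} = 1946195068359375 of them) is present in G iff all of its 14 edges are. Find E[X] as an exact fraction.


K_15 has 15^{15 − 2} = 1946195068359375 labelled spanning trees.
For each such spanning tree H, let X_H = 1 if all 14 edges of H are present in G. Then P[X_H = 1] = p^{14} = (1/5)^{14} = 1/6103515625.
Summing the indicators: E[X] = Σ_H E[X_H] = 1946195068359375 · p^{14} = 1946195068359375 · 1/6103515625 = 1594323/5.
Numerically: E[X] ≈ 3.1886e+05.

E[X] = 1946195068359375 · (1/5)^{14} = 1594323/5 ≈ 3.1886e+05.


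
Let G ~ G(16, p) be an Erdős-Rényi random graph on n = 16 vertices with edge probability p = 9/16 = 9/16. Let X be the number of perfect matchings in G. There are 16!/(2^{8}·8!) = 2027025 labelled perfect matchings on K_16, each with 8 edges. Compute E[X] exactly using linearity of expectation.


K_16 has 16!/(2^{8}·8!) = 2027025 labelled perfect matchings.
For each such perfect matching H, let X_H = 1 if all 8 edges of H are present in G. Then P[X_H = 1] = p^{8} = (9/16)^{8} = 43046721/4294967296.
By linearity of expectation: E[X] = Σ_H E[X_H] = 2027025 · p^{8} = 2027025 · 43046721/4294967296 = 87256779635025/4294967296.
Numerically: E[X] ≈ 2.032e+04.

E[X] = 2027025 · (9/16)^{8} = 87256779635025/4294967296 ≈ 2.032e+04.


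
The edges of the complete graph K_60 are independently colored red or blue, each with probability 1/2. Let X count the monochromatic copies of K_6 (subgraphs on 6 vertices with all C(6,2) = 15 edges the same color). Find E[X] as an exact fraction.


Let X = Σ_S X_S over the C(60, 6) = 50063860 subsets S of size 6, where X_S = 1 if the K_6 on S is monochromatic.
For a fixed S, the K_6 on S has C(6, 2) = 15 edges. P[all 15 edges red] = (1/2)^15, and likewise for blue, so P[monochromatic] = 2·(1/2)^15 = 2^{1 − 15} = 1/16384.
Summing: E[X] = C(60, 6) · 2^{1 − 15} = 50063860 · 1/16384 = 12515965/4096.
Numerically: E[X] ≈ 3055.656.

E[X] = C(60,6)·2^(1−C(6,2)) = 12515965/4096 ≈ 3055.656.


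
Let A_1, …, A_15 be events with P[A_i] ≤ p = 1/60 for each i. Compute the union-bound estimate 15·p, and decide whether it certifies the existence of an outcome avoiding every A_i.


Union bound: P[∪_{i=1}^{15} A_i] ≤ Σ_i P[A_i] ≤ 15·p = 15·(1/60) = 1/4.
Numerically: 1/4 ≈ 0.250.
Is 1/4 < 1? YES.
Since P[∪ A_i] ≤ 1/4 < 1, the complement has P[∩ A_i^c] ≥ 1 − 1/4 = 3/4 > 0, so some outcome avoids every A_i.

15·p = 1/4 ≈ 0.250; existence CERTIFIED by the union bound.


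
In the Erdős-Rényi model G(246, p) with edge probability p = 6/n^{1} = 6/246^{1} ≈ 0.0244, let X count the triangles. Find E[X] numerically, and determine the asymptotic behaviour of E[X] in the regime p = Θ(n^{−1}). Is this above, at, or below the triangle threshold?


Number of potential triangles: C(246, 3) = 2450980.
Each occurs with probability p³ ≈ (0.0244)³ ≈ 1.45094e-05.
By linearity: E[X] = C(246, 3)·p³ ≈ 2450980 · 1.45094e-05 ≈ 35.562.
Here α = 1, so p = 6/n is exactly at the triangle threshold p ~ 1/n. Asymptotically E[X] → c³/6 = 6³/6 = 36 ≈ 36.000, a bounded constant. In this regime the triangle count is asymptotically Poisson(c³/6).

E[X] ≈ 35.562; in regime p = Θ(1/n^{1}) E[X] stays bounded (at the triangle threshold p ~ 1/n).


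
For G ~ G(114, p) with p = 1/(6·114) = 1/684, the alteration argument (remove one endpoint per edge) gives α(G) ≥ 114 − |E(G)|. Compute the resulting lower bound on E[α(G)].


E[|E(G)|] = C(114, 2)·p = 6441 · (1/684) = 113/12.
E[α(G)] ≥ n − E[|E(G)|] = 114 − 113/12 = 1255/12.
Numerically: ≈ 104.583333.
(This is only a lower bound; the true E[α(G)] may be larger.)

E[α(G)] ≥ 1255/12 ≈ 104.583333.


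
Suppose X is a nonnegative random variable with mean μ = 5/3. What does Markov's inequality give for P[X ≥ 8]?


μ = E[X] = 5/3, a = 8.
Markov: P[X ≥ 8] ≤ μ/a = (5/3)/8 = 5/24.
Numerically: ≈ 0.208.
(Since a = 8 > μ = 1.667, the bound 5/24 is < 1 and informative.)

P[X ≥ 8] ≤ 5/24 ≈ 0.208.


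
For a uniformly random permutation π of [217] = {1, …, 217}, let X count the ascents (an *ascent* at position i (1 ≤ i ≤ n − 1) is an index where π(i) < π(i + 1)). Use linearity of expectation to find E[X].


Write X = Σ X_I over i = 1, …, 216, with X_I the indicator of one ascent.
There are 216 indicators.
For each fixed i, the pair (π(i), π(i+1)) is a uniformly random ordered pair of distinct values from {1, …, 217}; by symmetry P[π(i) < π(i+1)] = 1/2.
By linearity: E[X] = 216 · (1/2) = (217 − 1) · (1/2) = 108 ≈ 108.000.

E[X] = 108 = 108.000.


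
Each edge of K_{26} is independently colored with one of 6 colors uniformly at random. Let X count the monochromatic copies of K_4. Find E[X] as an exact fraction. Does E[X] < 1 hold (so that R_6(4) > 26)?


E[X] = C(26, 4) · 6^{1 − 6} = 14950 · 6^{−5} = 14950/7776.
As a reduced fraction: E[X] = 7475/3888 ≈ 1.9225823.
Is E[X] < 1? NO.
Since E[X] ≥ 1, the first-moment bound is inconclusive at n = 26; it does NOT by itself certify R_6(4) > 26.

E[X] = 7475/3888 ≈ 1.9225823; E[X] ≥ 1; first-moment method inconclusive here.


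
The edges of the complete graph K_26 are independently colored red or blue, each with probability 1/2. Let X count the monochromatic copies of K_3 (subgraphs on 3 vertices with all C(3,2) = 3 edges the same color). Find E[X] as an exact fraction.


Let X = Σ_S X_S over the C(26, 3) = 2600 subsets S of size 3, where X_S = 1 if the K_3 on S is monochromatic.
For a fixed S, the K_3 on S has C(3, 2) = 3 edges. P[all 3 edges red] = (1/2)^3, and likewise for blue, so P[monochromatic] = 2·(1/2)^3 = 2^{1 − 3} = 1/4.
By linearity: E[X] = C(26, 3) · 2^{1 − 3} = 2600 · 1/4 = 650.
Numerically: E[X] ≈ 650.0000.

E[X] = C(26,3)·2^(1−C(3,2)) = 650 ≈ 650.0000.


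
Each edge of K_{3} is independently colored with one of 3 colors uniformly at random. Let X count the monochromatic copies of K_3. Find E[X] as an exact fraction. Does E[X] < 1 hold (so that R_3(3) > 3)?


E[X] = C(3, 3) · 3^{1 − 3} = 1 · 3^{−2} = 1/9.
As a reduced fraction: E[X] = 1/9 ≈ 0.1111.
Is E[X] < 1? YES.
Since E[X] < 1, there exists a 3-coloring of K_{3} with no monochromatic K_3; hence R_3(3) > 3.

E[X] = 1/9 ≈ 0.1111; E[X] < 1, so R_3(3) > 3.


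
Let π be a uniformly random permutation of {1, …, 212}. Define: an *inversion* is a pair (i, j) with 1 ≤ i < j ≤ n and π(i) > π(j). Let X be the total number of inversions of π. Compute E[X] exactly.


Write X = Σ X_I over the C(212, 2) = 22366 pairs i < j, with X_I the indicator of one inversion.
There are 22366 indicators.
For each fixed pair i < j, the values π(i) and π(j) are two distinct elements of {1, …, 212} in uniformly random order; by symmetry P[π(i) > π(j)] = 1/2.
By linearity: E[X] = 22366 · (1/2) = C(212, 2) · (1/2) = 22366/2 = 11183 ≈ 11183.00000.

E[X] = 11183 = 11183.00000.


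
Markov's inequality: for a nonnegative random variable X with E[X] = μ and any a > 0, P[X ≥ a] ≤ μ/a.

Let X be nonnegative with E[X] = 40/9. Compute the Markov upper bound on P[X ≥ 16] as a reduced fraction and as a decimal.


μ = E[X] = 40/9, a = 16.
Markov: P[X ≥ 16] ≤ μ/a = (40/9)/16 = 5/18.
Numerically: ≈ 0.27778.
(Since a = 16 > μ = 4.44444, the bound 5/18 is < 1 and informative.)

P[X ≥ 16] ≤ 5/18 ≈ 0.27778.


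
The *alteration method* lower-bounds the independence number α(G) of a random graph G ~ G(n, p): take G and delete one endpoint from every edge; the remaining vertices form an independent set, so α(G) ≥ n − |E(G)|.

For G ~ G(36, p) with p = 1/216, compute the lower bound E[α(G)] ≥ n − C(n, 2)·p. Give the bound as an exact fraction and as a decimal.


E[|E(G)|] = C(36, 2)·p = 630 · (1/216) = 35/12.
E[α(G)] ≥ n − E[|E(G)|] = 36 − 35/12 = 397/12.
Numerically: ≈ 33.083333.
(This is only a lower bound; the true E[α(G)] may be larger.)

E[α(G)] ≥ 397/12 ≈ 33.083333.


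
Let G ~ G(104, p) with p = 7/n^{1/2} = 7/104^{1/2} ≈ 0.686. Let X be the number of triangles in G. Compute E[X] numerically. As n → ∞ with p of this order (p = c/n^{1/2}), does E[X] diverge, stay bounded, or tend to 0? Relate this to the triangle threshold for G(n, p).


Number of potential triangles: C(104, 3) = 182104.
Each occurs with probability p³ ≈ (0.686)³ ≈ 3.23403e-01.
By linearity: E[X] = C(104, 3)·p³ ≈ 182104 · 3.23403e-01 ≈ 58892.989.
Since α = 1/2 < 1, p = c/n^{1/2} ≫ 1/n is above the triangle threshold p ~ 1/n. Asymptotically E[X] ~ (c³/6)·n^{3(1−α)} = (7³/6)·n^{1.5} → ∞; triangles are abundant w.h.p.

E[X] ≈ 58892.989; in regime p = Θ(1/n^{1/2}) E[X] diverges (above the triangle threshold p ~ 1/n).


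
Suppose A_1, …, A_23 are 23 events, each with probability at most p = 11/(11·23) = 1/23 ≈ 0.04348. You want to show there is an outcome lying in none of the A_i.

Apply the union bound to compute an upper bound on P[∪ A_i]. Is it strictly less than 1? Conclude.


Union bound: P[∪_{i=1}^{23} A_i] ≤ Σ_i P[A_i] ≤ 23·p = 23·(1/23) = 1.
Numerically: 1 ≈ 1.00000.
Is 1 < 1? NO.
Since the bound 1 is ≥ 1, the union bound is uninformative here; it does NOT by itself certify existence.

23·p = 1 ≈ 1.00000; existence NOT certified by the union bound.


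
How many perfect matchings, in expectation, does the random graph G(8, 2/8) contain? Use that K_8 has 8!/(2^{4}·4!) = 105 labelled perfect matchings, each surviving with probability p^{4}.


K_8 has 8!/(2^{4}·4!) = 105 labelled perfect matchings.
For each such perfect matching H, let X_H = 1 if all 4 edges of H are present in G. Then P[X_H = 1] = p^{4} = (1/4)^{4} = 1/256.
By linearity of expectation: E[X] = Σ_H E[X_H] = 105 · p^{4} = 105 · 1/256 = 105/256.
Numerically: E[X] ≈ 0.41.

E[X] = 105 · (1/4)^{4} = 105/256 ≈ 0.41.


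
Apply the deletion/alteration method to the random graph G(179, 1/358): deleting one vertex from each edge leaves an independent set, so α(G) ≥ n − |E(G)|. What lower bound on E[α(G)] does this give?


E[|E(G)|] = C(179, 2)·p = 15931 · (1/358) = 89/2.
E[α(G)] ≥ n − E[|E(G)|] = 179 − 89/2 = 269/2.
Numerically: ≈ 134.500000.
(This is only a lower bound; the true E[α(G)] may be larger.)

E[α(G)] ≥ 269/2 ≈ 134.500000.


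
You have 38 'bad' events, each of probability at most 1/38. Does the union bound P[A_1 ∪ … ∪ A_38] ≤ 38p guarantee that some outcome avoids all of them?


Union bound: P[∪_{i=1}^{38} A_i] ≤ Σ_i P[A_i] ≤ 38·p = 38·(1/38) = 1.
Numerically: 1 ≈ 1.00000.
Is 1 < 1? NO.
Since the bound 1 is ≥ 1, the union bound is uninformative here; it does NOT by itself certify existence.

38·p = 1 ≈ 1.00000; existence NOT certified by the union bound.


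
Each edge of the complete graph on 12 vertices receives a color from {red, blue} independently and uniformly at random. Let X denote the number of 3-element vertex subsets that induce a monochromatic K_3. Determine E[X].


Let X = Σ_S X_S over the C(12, 3) = 220 subsets S of size 3, where X_S = 1 if the K_3 on S is monochromatic.
For a fixed S, the K_3 on S has C(3, 2) = 3 edges. P[all 3 edges red] = (1/2)^3, and likewise for blue, so P[monochromatic] = 2·(1/2)^3 = 2^{1 − 3} = 1/4.
Summing: E[X] = C(12, 3) · 2^{1 − 3} = 220 · 1/4 = 55.
Numerically: E[X] ≈ 55.0000.

E[X] = C(12,3)·2^(1−C(3,2)) = 55 ≈ 55.0000.


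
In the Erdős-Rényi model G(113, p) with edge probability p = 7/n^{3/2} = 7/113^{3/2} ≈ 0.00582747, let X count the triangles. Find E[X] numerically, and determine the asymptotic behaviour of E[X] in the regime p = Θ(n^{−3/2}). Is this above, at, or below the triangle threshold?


Number of potential triangles: C(113, 3) = 234136.
Each occurs with probability p³ ≈ (0.00582747)³ ≈ 1.97897872e-07.
By linearity: E[X] = C(113, 3)·p³ ≈ 234136 · 1.97897872e-07 ≈ 0.046335.
Since α = 3/2 > 1, p = c/n^{3/2} = o(1/n) is below the triangle threshold p ~ 1/n. Asymptotically E[X] ~ (c³/6)·n^{3(1−α)} = (7³/6)·n^{-1.5} → 0, so by Markov's inequality G has no triangles w.h.p.

E[X] ≈ 0.046335; in regime p = Θ(1/n^{3/2}) E[X] tends to 0 (below the triangle threshold p ~ 1/n).


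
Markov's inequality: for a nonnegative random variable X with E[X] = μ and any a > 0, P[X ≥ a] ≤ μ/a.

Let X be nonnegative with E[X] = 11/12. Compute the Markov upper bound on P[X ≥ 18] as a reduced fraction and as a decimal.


μ = E[X] = 11/12, a = 18.
Markov: P[X ≥ 18] ≤ μ/a = (11/12)/18 = 11/216.
Numerically: ≈ 0.05093.
(Since a = 18 > μ = 0.91667, the bound 11/216 is < 1 and informative.)

P[X ≥ 18] ≤ 11/216 ≈ 0.05093.


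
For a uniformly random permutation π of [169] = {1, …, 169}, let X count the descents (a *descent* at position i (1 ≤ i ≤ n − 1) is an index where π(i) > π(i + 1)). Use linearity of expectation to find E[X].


Write X = Σ X_I over i = 1, …, 168, with X_I the indicator of one descent.
There are 168 indicators.
For each fixed i, the pair (π(i), π(i+1)) is a uniformly random ordered pair of distinct values from {1, …, 169}; by symmetry P[π(i) > π(i+1)] = 1/2.
By linearity: E[X] = 168 · (1/2) = (169 − 1) · (1/2) = 84 ≈ 84.000000.

E[X] = 84 = 84.000000.


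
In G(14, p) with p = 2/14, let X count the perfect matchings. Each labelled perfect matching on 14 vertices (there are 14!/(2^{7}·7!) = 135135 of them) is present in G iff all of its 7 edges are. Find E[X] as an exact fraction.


K_14 has 14!/(2^{7}·7!) = 135135 labelled perfect matchings.
For each such perfect matching H, let X_H = 1 if all 7 edges of H are present in G. Then P[X_H = 1] = p^{7} = (1/7)^{7} = 1/823543.
Summing the indicators: E[X] = Σ_H E[X_H] = 135135 · p^{7} = 135135 · 1/823543 = 19305/117649.
Numerically: E[X] ≈ 0.16409.

E[X] = 135135 · (1/7)^{7} = 19305/117649 ≈ 0.16409.
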